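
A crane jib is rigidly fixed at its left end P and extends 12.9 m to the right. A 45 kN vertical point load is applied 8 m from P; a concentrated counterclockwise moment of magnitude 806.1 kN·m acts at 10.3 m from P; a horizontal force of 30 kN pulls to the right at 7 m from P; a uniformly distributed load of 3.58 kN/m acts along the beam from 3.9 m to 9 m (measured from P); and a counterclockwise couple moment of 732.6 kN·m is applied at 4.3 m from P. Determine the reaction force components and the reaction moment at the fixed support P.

Resultant of the distributed load: 3.58 × 5.1 = 18.258 kN at 6.45 m from P.
ΣF_x = 0: P_x + 30 = 0 → P_x = -30.00 kN.
ΣF_y = 0: P_y − 45 − 3.58·5.1 = 0 → P_y = 63.26 kN.
ΣM about P: M_P − 45·8 + 806.1 − (3.58·5.1)·6.45 + 732.6 = 0 → M_P = -1061 kN·m.

P_x = -30.00 kN, P_y = 63.26 kN, M_P = -1061 kN·m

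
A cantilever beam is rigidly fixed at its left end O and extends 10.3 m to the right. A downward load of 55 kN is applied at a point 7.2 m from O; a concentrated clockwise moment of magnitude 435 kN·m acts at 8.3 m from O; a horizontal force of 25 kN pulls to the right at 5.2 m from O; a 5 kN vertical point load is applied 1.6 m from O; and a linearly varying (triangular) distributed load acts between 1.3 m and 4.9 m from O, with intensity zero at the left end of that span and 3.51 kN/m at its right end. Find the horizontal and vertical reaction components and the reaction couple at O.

Resultant of the triangular load: ½ × 3.51 × 3.6 = 6.318 kN, acting at 3.7 m from O (one-third of the span from the peak).
ΣF_x = 0: O_x + 25 = 0 → O_x = -25.00 kN.
ΣF_y = 0: O_y − 55 − 5 − ½·3.51·3.6 = 0 → O_y = 66.32 kN.
ΣM about O: M_O − 55·7.2 − 435 − 5·1.6 − (½·3.51·3.6)·3.7 = 0 → M_O = 862.4 kN·m.

O_x = -25.00 kN, O_y = 66.32 kN, M_O = 862.4 kN·m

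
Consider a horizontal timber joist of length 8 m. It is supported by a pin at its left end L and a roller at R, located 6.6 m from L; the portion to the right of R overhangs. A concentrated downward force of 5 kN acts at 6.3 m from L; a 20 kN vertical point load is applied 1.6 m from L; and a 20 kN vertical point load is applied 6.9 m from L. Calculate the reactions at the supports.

L_x = 0, L_y = 14.47 kN, R_y = 30.53 kN

Moments about L: R_y·6.6 − 5·6.3 − 20·1.6 − 20·6.9 = 0 → R_y = 201.5/6.6 = 30.5303 ≈ 30.53 kN.
ΣF_y = 0: L_y + 30.5303 − 5 − 20 − 20 = 0 → L_y = 14.47 kN.
ΣF_x = 0: no horizontal applied forces, so L_x = 0.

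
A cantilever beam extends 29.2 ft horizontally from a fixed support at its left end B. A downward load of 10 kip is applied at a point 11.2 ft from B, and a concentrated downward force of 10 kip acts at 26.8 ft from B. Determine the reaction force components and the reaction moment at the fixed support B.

ΣF_x = 0: B_x = 0.
ΣF_y = 0: B_y − 10 − 10 = 0 → B_y = 20.00 kip.
ΣM about B: M_B − 10·11.2 − 10·26.8 = 0 → M_B = 380.0 kip·ft.

B_x = 0, B_y = 20.00 kip, M_B = 380.0 kip·ft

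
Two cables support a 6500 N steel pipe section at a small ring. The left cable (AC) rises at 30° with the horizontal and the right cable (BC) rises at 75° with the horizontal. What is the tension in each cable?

ΣF_x = 0: −T_AC·cos30° + T_BC·cos75° = 0 → T_BC = 3.34607·T_AC.
ΣF_y = 0: T_AC·sin30° + T_BC·sin75° = 6500.
Substitute: T_AC·(0.5 + 3.34607·0.965926) = 6500 → T_AC = 1741.67 ≈ 1742 N.
Then T_BC = 3.34607 × 1741.67 = 5828 N.

T_AC = 1742 N, T_BC = 5828 N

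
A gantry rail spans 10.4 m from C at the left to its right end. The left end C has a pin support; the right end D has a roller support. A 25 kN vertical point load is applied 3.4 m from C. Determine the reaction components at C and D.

Moments about C: D_y·10.4 − 25·3.4 = 0 → D_y = 85/10.4 = 8.17308 ≈ 8.173 kN.
ΣF_y = 0: C_y + 8.17308 − 25 = 0 → C_y = 16.83 kN.
ΣF_x = 0: no horizontal applied forces, so C_x = 0.

C_x = 0, C_y = 16.83 kN, D_y = 8.173 kN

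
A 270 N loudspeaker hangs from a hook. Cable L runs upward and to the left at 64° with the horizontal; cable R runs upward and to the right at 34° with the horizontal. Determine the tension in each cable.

T_L = 226.0 N, T_R = 119.5 N

ΣF_x = 0: −T_L·cos64° + T_R·cos34° = 0 → T_R = 0.528771·T_L.
ΣF_y = 0: T_L·sin64° + T_R·sin34° = 270.
Substitute: T_L·(0.898794 + 0.528771·0.559193) = 270 → T_L = 226.04 ≈ 226.0 N.
Then T_R = 0.528771 × 226.04 = 119.5 N.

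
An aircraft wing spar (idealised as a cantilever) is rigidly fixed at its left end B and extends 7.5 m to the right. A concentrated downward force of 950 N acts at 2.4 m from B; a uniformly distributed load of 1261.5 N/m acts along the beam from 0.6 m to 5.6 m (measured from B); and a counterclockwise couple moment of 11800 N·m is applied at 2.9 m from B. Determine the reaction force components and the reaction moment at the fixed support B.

Resultant of the distributed load: 1261.5 × 5 = 6307.5 N at 3.1 m from B.
ΣF_x = 0: B_x = 0.
ΣF_y = 0: B_y − 950 − 1261.5·5 = 0 → B_y = 7258 N.
ΣM about B: M_B − 950·2.4 − (1261.5·5)·3.1 + 11800 = 0 → M_B = 10030 N·m.

B_x = 0, B_y = 7258 N, M_B = 10030 N·m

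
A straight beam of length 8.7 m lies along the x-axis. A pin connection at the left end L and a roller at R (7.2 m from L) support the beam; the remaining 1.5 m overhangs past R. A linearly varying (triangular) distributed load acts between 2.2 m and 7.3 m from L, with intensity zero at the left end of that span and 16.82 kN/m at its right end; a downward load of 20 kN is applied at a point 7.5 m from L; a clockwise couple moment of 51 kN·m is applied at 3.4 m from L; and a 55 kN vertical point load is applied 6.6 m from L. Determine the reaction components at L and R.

Resultant of the triangular load: ½ × 16.82 × 5.1 = 42.891 kN, acting at 5.6 m from L (one-third of the span from the peak).
ΣM about L: R_y·7.2 − (½·16.82·5.1)·5.6 − 20·7.5 − 51 − 55·6.6 = 0 → R_y = 804.1896/7.2 = 111.693 ≈ 111.7 kN.
ΣF_y = 0: L_y + 111.693 − ½·16.82·5.1 − 20 − 55 = 0 → L_y = 6.198 kN.
ΣF_x = 0: no horizontal applied forces, so L_x = 0.

L_x = 0, L_y = 6.198 kN, R_y = 111.7 kN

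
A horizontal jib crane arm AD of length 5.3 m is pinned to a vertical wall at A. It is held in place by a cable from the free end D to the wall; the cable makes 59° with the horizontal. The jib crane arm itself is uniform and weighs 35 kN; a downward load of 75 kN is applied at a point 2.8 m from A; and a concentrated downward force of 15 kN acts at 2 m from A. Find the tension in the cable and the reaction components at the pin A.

T = 73.24 kN, A_x = 37.72 kN, A_y = 62.22 kN

ΣM about A: T·sin59°·5.3 − 35·2.65 − 75·2.8 − 15·2 = 0 → T = 332.75/(5.3·0.857167) = 73.2448 ≈ 73.24 kN.
ΣF_x = 0: A_x − T·cos59° = 0 → A_x = 73.2448 × 0.515038 = 37.72 kN.
ΣF_y = 0: A_y + T·sin59° − 35 − 75 − 15 = 0 → A_y = 125 − 73.2448 × 0.857167 = 62.22 kN.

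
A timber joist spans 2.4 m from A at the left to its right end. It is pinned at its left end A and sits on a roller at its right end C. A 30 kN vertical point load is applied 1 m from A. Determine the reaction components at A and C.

Moments about A: C_y·2.4 − 30·1 = 0 → C_y = 30/2.4 = 12.50 kN.
ΣF_y = 0: A_y + 12.5 − 30 = 0 → A_y = 17.50 kN.
ΣF_x = 0: no horizontal applied forces, so A_x = 0.

A_x = 0, A_y = 17.50 kN, C_y = 12.50 kN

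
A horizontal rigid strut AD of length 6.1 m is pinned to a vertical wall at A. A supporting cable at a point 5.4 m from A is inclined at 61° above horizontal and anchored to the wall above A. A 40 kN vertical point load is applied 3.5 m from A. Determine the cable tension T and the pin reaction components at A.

T = 29.64 kN, A_x = 14.37 kN, A_y = 14.07 kN

ΣM about A: T·sin61°·5.4 − 40·3.5 = 0 → T = 140/(5.4·0.87462) = 29.6425 ≈ 29.64 kN.
ΣF_x = 0: A_x − T·cos61° = 0 → A_x = 29.6425 × 0.48481 = 14.37 kN.
ΣF_y = 0: A_y + T·sin61° − 40 = 0 → A_y = 40 − 29.6425 × 0.87462 = 14.07 kN.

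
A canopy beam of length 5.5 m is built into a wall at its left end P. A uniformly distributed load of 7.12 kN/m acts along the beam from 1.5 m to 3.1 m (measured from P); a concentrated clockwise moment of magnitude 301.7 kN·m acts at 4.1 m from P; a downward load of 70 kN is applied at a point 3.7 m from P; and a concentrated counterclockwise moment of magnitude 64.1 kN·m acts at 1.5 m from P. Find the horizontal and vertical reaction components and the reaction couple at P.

Resultant of the distributed load: 7.12 × 1.6 = 11.392 kN at 2.3 m from P.
ΣF_x = 0: P_x = 0.
ΣF_y = 0: P_y − 7.12·1.6 − 70 = 0 → P_y = 81.39 kN.
ΣM about P: M_P − (7.12·1.6)·2.3 − 301.7 − 70·3.7 + 64.1 = 0 → M_P = 522.8 kN·m.

P_x = 0, P_y = 81.39 kN, M_P = 522.8 kN·m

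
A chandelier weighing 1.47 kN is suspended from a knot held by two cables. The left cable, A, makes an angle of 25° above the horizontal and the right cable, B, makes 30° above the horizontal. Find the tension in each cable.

ΣF_x = 0: −T_A·cos25° + T_B·cos30° = 0 → T_B = 1.04651·T_A.
ΣF_y = 0: T_A·sin25° + T_B·sin30° = 1.47.
Substitute: T_A·(0.422618 + 1.04651·0.5) = 1.47 → T_A = 1.55412 ≈ 1.554 kN.
Then T_B = 1.04651 × 1.55412 = 1.626 kN.

T_A = 1.554 kN, T_B = 1.626 kN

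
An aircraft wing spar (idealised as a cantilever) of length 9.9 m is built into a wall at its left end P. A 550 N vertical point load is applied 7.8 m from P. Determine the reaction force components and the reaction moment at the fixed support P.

ΣF_x = 0: P_x = 0.
ΣF_y = 0: P_y − 550 = 0 → P_y = 550.0 N.
ΣM about P: M_P − 550·7.8 = 0 → M_P = 4290 N·m.

P_x = 0, P_y = 550.0 N, M_P = 4290 N·m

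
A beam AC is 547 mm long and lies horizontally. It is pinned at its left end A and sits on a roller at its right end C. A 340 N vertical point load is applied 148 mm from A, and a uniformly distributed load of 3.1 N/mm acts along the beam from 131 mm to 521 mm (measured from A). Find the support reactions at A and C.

Resultant of the distributed load: 3.1 × 390 = 1209 N at 326 mm from A.
ΣM about A: C_y·547 − 340·148 − (3.1·390)·326 = 0 → C_y = 444454/547 = 812.53 ≈ 812.5 N.
ΣF_y = 0: A_y + 812.53 − 340 − 3.1·390 = 0 → A_y = 736.5 N.
ΣF_x = 0: no horizontal applied forces, so A_x = 0.

A_x = 0, A_y = 736.5 N, C_y = 812.5 N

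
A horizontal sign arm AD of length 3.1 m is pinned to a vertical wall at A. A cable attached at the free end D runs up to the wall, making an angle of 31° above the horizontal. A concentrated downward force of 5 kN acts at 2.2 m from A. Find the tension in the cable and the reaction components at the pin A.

ΣM about A: T·sin31°·3.1 − 5·2.2 = 0 → T = 11/(3.1·0.515038) = 6.88956 ≈ 6.890 kN.
ΣF_x = 0: A_x − T·cos31° = 0 → A_x = 6.88956 × 0.857167 = 5.906 kN.
ΣF_y = 0: A_y + T·sin31° − 5 = 0 → A_y = 5 − 6.88956 × 0.515038 = 1.452 kN.

T = 6.890 kN, A_x = 5.906 kN, A_y = 1.452 kN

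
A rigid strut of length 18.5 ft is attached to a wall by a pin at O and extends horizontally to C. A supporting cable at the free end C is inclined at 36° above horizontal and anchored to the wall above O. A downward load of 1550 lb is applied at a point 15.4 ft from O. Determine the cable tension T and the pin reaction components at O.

T = 2195 lb, O_x = 1776 lb, O_y = 259.7 lb

ΣM about O: T·sin36°·18.5 − 1550·15.4 = 0 → T = 23870/(18.5·0.587785) = 2195.14 ≈ 2195 lb.
ΣF_x = 0: O_x − T·cos36° = 0 → O_x = 2195.14 × 0.809017 = 1776 lb.
ΣF_y = 0: O_y + T·sin36° − 1550 = 0 → O_y = 1550 − 2195.14 × 0.587785 = 259.7 lb.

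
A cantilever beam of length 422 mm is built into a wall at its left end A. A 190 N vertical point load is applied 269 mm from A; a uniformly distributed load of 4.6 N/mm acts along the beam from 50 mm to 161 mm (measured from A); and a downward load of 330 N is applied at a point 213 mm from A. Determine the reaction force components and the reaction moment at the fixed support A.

Resultant of the distributed load: 4.6 × 111 = 510.6 N at 105.5 mm from A.
ΣF_x = 0: A_x = 0.
ΣF_y = 0: A_y − 190 − 4.6·111 − 330 = 0 → A_y = 1031 N.
ΣM about A: M_A − 190·269 − (4.6·111)·105.5 − 330·213 = 0 → M_A = 175300 N·mm.

A_x = 0, A_y = 1031 N, M_A = 175300 N·mm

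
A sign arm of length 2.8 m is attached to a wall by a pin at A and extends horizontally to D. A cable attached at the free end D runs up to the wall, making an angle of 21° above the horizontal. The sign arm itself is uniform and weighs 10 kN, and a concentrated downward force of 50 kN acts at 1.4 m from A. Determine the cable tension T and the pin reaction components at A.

T = 83.71 kN, A_x = 78.15 kN, A_y = 30.00 kN

ΣM about A: T·sin21°·2.8 − 10·1.4 − 50·1.4 = 0 → T = 84/(2.8·0.358368) = 83.7128 ≈ 83.71 kN.
ΣF_x = 0: A_x − T·cos21° = 0 → A_x = 83.7128 × 0.93358 = 78.15 kN.
ΣF_y = 0: A_y + T·sin21° − 10 − 50 = 0 → A_y = 60 − 83.7128 × 0.358368 = 30.00 kN.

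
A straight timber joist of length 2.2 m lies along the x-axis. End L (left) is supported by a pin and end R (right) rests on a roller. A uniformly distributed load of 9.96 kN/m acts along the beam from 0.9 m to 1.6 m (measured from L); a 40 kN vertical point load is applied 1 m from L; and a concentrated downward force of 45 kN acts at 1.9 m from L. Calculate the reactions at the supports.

Resultant of the distributed load: 9.96 × 0.7 = 6.972 kN at 1.25 m from L.
ΣM about L: R_y·2.2 − (9.96·0.7)·1.25 − 40·1 − 45·1.9 = 0 → R_y = 134.215/2.2 = 61.0068 ≈ 61.01 kN.
ΣF_y = 0: L_y + 61.0068 − 9.96·0.7 − 40 − 45 = 0 → L_y = 30.97 kN.
ΣF_x = 0: no horizontal applied forces, so L_x = 0.

L_x = 0, L_y = 30.97 kN, R_y = 61.01 kN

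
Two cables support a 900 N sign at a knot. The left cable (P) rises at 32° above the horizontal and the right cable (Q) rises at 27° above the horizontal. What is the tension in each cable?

ΣF_x = 0: −T_P·cos32° + T_Q·cos27° = 0 → T_Q = 0.951787·T_P.
ΣF_y = 0: T_P·sin32° + T_Q·sin27° = 900.
Substitute: T_P·(0.529919 + 0.951787·0.45399) = 900 → T_P = 935.531 ≈ 935.5 N.
Then T_Q = 0.951787 × 935.531 = 890.4 N.

T_P = 935.5 N, T_Q = 890.4 N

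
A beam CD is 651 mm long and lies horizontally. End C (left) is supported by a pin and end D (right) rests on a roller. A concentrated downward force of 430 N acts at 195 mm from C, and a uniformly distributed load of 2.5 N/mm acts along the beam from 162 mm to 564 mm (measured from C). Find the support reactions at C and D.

C_x = 0, C_y = 745.8 N, D_y = 689.2 N

Resultant of the distributed load: 2.5 × 402 = 1005 N at 363 mm from C.
Moments about C: D_y·651 − 430·195 − (2.5·402)·363 = 0 → D_y = 448665/651 = 689.194 ≈ 689.2 N.
ΣF_y = 0: C_y + 689.194 − 430 − 2.5·402 = 0 → C_y = 745.8 N.
ΣF_x = 0: no horizontal applied forces, so C_x = 0.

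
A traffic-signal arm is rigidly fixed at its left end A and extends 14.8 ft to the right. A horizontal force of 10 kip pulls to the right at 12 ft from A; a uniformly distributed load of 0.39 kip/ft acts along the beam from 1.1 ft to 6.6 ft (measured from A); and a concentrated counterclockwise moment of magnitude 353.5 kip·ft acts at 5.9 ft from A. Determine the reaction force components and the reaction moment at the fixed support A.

A_x = -10.00 kip, A_y = 2.145 kip, M_A = -345.2 kip·ft

Resultant of the distributed load: 0.39 × 5.5 = 2.145 kip at 3.85 ft from A.
ΣF_x = 0: A_x + 10 = 0 → A_x = -10.00 kip.
ΣF_y = 0: A_y − 0.39·5.5 = 0 → A_y = 2.145 kip.
ΣM about A: M_A − (0.39·5.5)·3.85 + 353.5 = 0 → M_A = -345.2 kip·ft.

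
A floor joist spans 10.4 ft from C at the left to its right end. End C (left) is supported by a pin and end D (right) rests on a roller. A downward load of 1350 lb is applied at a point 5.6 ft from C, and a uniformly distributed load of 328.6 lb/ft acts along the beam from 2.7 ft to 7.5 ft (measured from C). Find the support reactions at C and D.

Resultant of the distributed load: 328.6 × 4.8 = 1577.28 lb at 5.1 ft from C.
ΣM about C: D_y·10.4 − 1350·5.6 − (328.6·4.8)·5.1 = 0 → D_y = 15604.128/10.4 = 1500.4 ≈ 1500 lb.
ΣF_y = 0: C_y + 1500.4 − 1350 − 328.6·4.8 = 0 → C_y = 1427 lb.
ΣF_x = 0: no horizontal applied forces, so C_x = 0.

C_x = 0, C_y = 1427 lb, D_y = 1500 lb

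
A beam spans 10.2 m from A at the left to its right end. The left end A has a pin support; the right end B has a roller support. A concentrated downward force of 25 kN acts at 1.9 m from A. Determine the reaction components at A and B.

Moments about A: B_y·10.2 − 25·1.9 = 0 → B_y = 47.5/10.2 = 4.65686 ≈ 4.657 kN.
ΣF_y = 0: A_y + 4.65686 − 25 = 0 → A_y = 20.34 kN.
ΣF_x = 0: no horizontal applied forces, so A_x = 0.

A_x = 0, A_y = 20.34 kN, B_y = 4.657 kN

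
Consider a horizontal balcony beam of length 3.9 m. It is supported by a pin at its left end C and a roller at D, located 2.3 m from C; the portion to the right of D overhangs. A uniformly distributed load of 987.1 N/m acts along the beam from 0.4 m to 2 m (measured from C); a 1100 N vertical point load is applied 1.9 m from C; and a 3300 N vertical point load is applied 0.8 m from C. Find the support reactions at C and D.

Resultant of the distributed load: 987.1 × 1.6 = 1579.36 N at 1.2 m from C.
ΣM about C: D_y·2.3 − (987.1·1.6)·1.2 − 1100·1.9 − 3300·0.8 = 0 → D_y = 6625.232/2.3 = 2880.54 ≈ 2881 N.
ΣF_y = 0: C_y + 2880.54 − 987.1·1.6 − 1100 − 3300 = 0 → C_y = 3099 N.
ΣF_x = 0: no horizontal applied forces, so C_x = 0.

C_x = 0, C_y = 3099 N, D_y = 2881 N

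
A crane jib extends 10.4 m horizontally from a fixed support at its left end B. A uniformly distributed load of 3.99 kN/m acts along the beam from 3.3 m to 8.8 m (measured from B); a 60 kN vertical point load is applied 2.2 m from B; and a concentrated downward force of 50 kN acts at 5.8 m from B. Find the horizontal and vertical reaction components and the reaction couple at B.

Resultant of the distributed load: 3.99 × 5.5 = 21.945 kN at 6.05 m from B.
ΣF_x = 0: B_x = 0.
ΣF_y = 0: B_y − 3.99·5.5 − 60 − 50 = 0 → B_y = 131.9 kN.
ΣM about B: M_B − (3.99·5.5)·6.05 − 60·2.2 − 50·5.8 = 0 → M_B = 554.8 kN·m.

B_x = 0, B_y = 131.9 kN, M_B = 554.8 kN·m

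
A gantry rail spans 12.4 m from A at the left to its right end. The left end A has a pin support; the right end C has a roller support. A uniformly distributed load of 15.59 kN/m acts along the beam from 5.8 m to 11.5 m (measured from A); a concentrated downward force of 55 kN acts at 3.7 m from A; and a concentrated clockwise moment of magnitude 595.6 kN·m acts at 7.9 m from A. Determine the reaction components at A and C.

Resultant of the distributed load: 15.59 × 5.7 = 88.863 kN at 8.65 m from A.
ΣM about A: C_y·12.4 − (15.59·5.7)·8.65 − 55·3.7 − 595.6 = 0 → C_y = 1567.76495/12.4 = 126.433 ≈ 126.4 kN.
ΣF_y = 0: A_y + 126.433 − 15.59·5.7 − 55 = 0 → A_y = 17.43 kN.
ΣF_x = 0: no horizontal applied forces, so A_x = 0.

A_x = 0, A_y = 17.43 kN, C_y = 126.4 kN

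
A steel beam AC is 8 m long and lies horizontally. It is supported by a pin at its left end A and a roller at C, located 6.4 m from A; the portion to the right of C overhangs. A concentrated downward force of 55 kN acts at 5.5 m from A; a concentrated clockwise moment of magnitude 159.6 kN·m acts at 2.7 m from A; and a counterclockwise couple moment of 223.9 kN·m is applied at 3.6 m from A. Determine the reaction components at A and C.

ΣM about A: C_y·6.4 − 55·5.5 − 159.6 + 223.9 = 0 → C_y = 238.2/6.4 = 37.2187 ≈ 37.22 kN.
ΣF_y = 0: A_y + 37.2187 − 55 = 0 → A_y = 17.78 kN.
ΣF_x = 0: no horizontal applied forces, so A_x = 0.

A_x = 0, A_y = 17.78 kN, C_y = 37.22 kN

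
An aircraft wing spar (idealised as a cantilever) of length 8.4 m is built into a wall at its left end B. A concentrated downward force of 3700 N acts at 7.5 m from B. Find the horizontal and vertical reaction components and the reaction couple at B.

B_x = 0, B_y = 3700 N, M_B = 27750 N·m

ΣF_x = 0: B_x = 0.
ΣF_y = 0: B_y − 3700 = 0 → B_y = 3700 N.
ΣM about B: M_B − 3700·7.5 = 0 → M_B = 27750 N·m.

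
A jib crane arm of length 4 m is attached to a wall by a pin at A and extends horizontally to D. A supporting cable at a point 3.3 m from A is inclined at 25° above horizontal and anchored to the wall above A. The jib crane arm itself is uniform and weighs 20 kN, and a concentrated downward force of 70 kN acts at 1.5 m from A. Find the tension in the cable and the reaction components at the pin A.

T = 104.0 kN, A_x = 94.23 kN, A_y = 46.06 kN

ΣM about A: T·sin25°·3.3 − 20·2 − 70·1.5 = 0 → T = 145/(3.3·0.422618) = 103.97 ≈ 104.0 kN.
ΣF_x = 0: A_x − T·cos25° = 0 → A_x = 103.97 × 0.906308 = 94.23 kN.
ΣF_y = 0: A_y + T·sin25° − 20 − 70 = 0 → A_y = 90 − 103.97 × 0.422618 = 46.06 kN.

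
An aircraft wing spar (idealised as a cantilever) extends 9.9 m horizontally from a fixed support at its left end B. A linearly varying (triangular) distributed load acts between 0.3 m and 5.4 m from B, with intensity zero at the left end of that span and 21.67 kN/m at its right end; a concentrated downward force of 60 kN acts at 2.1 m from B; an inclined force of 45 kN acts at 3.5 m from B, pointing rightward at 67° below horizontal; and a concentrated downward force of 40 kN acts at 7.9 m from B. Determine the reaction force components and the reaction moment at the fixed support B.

B_x = -17.58 kN, B_y = 196.7 kN, M_B = 791.4 kN·m

Resultant of the triangular load: ½ × 21.67 × 5.1 = 55.2585 kN, acting at 3.7 m from B (one-third of the span from the peak).
ΣF_x = 0: B_x + 45·cos67° = 0 → B_x = -17.58 kN.
ΣF_y = 0: B_y − ½·21.67·5.1 − 60 − 45·sin67° − 40 = 0 → B_y = 196.7 kN.
ΣM about B: M_B − (½·21.67·5.1)·3.7 − 60·2.1 − 45·sin67°·3.5 − 40·7.9 = 0 → M_B = 791.4 kN·m.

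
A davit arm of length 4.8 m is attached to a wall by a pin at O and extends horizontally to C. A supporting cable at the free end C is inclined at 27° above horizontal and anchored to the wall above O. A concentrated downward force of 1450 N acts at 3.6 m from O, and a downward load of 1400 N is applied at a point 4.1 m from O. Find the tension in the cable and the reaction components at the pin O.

T = 5029 N, O_x = 4481 N, O_y = 566.7 N

ΣM about O: T·sin27°·4.8 − 1450·3.6 − 1400·4.1 = 0 → T = 10960/(4.8·0.45399) = 5029.48 ≈ 5029 N.
ΣF_x = 0: O_x − T·cos27° = 0 → O_x = 5029.48 × 0.891007 = 4481 N.
ΣF_y = 0: O_y + T·sin27° − 1450 − 1400 = 0 → O_y = 2850 − 5029.48 × 0.45399 = 566.7 N.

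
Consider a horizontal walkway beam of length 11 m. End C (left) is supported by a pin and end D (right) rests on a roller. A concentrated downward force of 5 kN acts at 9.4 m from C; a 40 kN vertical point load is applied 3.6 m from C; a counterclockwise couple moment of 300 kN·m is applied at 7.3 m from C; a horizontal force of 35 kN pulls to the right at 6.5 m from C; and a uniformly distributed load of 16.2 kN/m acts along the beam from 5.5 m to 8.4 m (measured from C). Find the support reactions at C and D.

C_x = -35.00 kN, C_y = 72.21 kN, D_y = 19.77 kN

Resultant of the distributed load: 16.2 × 2.9 = 46.98 kN at 6.95 m from C.
Taking moments about C: D_y·11 − 5·9.4 − 40·3.6 + 300 − (16.2·2.9)·6.95 = 0 → D_y = 217.511/11 = 19.7737 ≈ 19.77 kN.
ΣF_y = 0: C_y + 19.7737 − 5 − 40 − 16.2·2.9 = 0 → C_y = 72.21 kN.
ΣF_x = 0: C_x + 35 = 0 → C_x = -35.00 kN.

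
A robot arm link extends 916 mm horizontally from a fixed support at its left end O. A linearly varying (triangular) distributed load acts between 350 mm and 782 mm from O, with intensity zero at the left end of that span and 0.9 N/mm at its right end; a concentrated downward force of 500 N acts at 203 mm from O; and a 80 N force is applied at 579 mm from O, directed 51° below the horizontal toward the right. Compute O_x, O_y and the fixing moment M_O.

Resultant of the triangular load: ½ × 0.9 × 432 = 194.4 N, acting at 638 mm from O (one-third of the span from the peak).
ΣF_x = 0: O_x + 80·cos51° = 0 → O_x = -50.35 N.
ΣF_y = 0: O_y − ½·0.9·432 − 500 − 80·sin51° = 0 → O_y = 756.6 N.
ΣM about O: M_O − (½·0.9·432)·638 − 500·203 − 80·sin51°·579 = 0 → M_O = 261500 N·mm.

O_x = -50.35 N, O_y = 756.6 N, M_O = 261500 N·mm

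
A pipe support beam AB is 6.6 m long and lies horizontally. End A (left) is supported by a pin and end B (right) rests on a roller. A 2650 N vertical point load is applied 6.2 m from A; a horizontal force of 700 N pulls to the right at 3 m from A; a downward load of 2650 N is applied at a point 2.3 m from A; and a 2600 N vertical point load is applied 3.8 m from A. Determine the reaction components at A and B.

A_x = -700.0 N, A_y = 2990 N, B_y = 4910 N

ΣM about A: B_y·6.6 − 2650·6.2 − 2650·2.3 − 2600·3.8 = 0 → B_y = 32405/6.6 = 4909.85 ≈ 4910 N.
ΣF_y = 0: A_y + 4909.85 − 2650 − 2650 − 2600 = 0 → A_y = 2990 N.
ΣF_x = 0: A_x + 700 = 0 → A_x = -700.0 N.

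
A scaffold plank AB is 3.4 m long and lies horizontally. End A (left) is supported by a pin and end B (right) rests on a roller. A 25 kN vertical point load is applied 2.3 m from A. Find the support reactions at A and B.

ΣM about A: B_y·3.4 − 25·2.3 = 0 → B_y = 57.5/3.4 = 16.9118 ≈ 16.91 kN.
ΣF_y = 0: A_y + 16.9118 − 25 = 0 → A_y = 8.088 kN.
ΣF_x = 0: no horizontal applied forces, so A_x = 0.

A_x = 0, A_y = 8.088 kN, B_y = 16.91 kN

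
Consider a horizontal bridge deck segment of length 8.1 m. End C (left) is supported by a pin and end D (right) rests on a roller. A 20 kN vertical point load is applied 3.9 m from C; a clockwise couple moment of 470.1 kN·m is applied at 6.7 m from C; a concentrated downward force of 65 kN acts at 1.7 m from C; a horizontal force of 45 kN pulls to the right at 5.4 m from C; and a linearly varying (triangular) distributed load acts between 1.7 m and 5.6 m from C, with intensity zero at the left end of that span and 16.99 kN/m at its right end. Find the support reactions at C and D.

Resultant of the triangular load: ½ × 16.99 × 3.9 = 33.1305 kN, acting at 4.3 m from C (one-third of the span from the peak).
ΣM about C: D_y·8.1 − 20·3.9 − 470.1 − 65·1.7 − (½·16.99·3.9)·4.3 = 0 → D_y = 801.06115/8.1 = 98.8964 ≈ 98.90 kN.
ΣF_y = 0: C_y + 98.8964 − 20 − 65 − ½·16.99·3.9 = 0 → C_y = 19.23 kN.
ΣF_x = 0: C_x + 45 = 0 → C_x = -45.00 kN.

C_x = -45.00 kN, C_y = 19.23 kN, D_y = 98.90 kN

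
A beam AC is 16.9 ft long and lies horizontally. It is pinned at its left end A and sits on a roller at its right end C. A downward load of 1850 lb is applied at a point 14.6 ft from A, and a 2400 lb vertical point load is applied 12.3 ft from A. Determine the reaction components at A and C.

A_x = 0, A_y = 905.0 lb, C_y = 3345 lb

Taking moments about A: C_y·16.9 − 1850·14.6 − 2400·12.3 = 0 → C_y = 56530/16.9 = 3344.97 ≈ 3345 lb.
ΣF_y = 0: A_y + 3344.97 − 1850 − 2400 = 0 → A_y = 905.0 lb.
ΣF_x = 0: no horizontal applied forces, so A_x = 0.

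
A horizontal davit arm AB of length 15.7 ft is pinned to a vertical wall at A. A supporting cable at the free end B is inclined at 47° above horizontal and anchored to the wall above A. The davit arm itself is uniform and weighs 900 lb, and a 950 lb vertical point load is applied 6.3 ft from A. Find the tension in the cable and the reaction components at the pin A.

ΣM about A: T·sin47°·15.7 − 900·7.85 − 950·6.3 = 0 → T = 13050/(15.7·0.731354) = 1136.54 ≈ 1137 lb.
ΣF_x = 0: A_x − T·cos47° = 0 → A_x = 1136.54 × 0.681998 = 775.1 lb.
ΣF_y = 0: A_y + T·sin47° − 900 − 950 = 0 → A_y = 1850 − 1136.54 × 0.731354 = 1019 lb.

T = 1137 lb, A_x = 775.1 lb, A_y = 1019 lb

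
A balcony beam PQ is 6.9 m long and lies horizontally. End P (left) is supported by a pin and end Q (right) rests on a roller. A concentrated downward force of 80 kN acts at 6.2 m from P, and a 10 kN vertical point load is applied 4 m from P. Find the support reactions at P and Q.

P_x = 0, P_y = 12.32 kN, Q_y = 77.68 kN

Moments about P: Q_y·6.9 − 80·6.2 − 10·4 = 0 → Q_y = 536/6.9 = 77.6812 ≈ 77.68 kN.
ΣF_y = 0: P_y + 77.6812 − 80 − 10 = 0 → P_y = 12.32 kN.
ΣF_x = 0: no horizontal applied forces, so P_x = 0.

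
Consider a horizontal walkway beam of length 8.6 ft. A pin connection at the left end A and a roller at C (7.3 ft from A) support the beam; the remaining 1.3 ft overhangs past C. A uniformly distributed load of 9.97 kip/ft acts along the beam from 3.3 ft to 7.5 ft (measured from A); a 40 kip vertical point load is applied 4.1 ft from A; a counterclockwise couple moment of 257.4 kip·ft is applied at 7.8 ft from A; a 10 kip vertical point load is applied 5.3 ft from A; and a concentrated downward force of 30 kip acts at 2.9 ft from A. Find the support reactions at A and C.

A_x = 0, A_y = 84.52 kip, C_y = 37.36 kip

Resultant of the distributed load: 9.97 × 4.2 = 41.874 kip at 5.4 ft from A.
Taking moments about A: C_y·7.3 − (9.97·4.2)·5.4 − 40·4.1 + 257.4 − 10·5.3 − 30·2.9 = 0 → C_y = 272.7196/7.3 = 37.3588 ≈ 37.36 kip.
ΣF_y = 0: A_y + 37.3588 − 9.97·4.2 − 40 − 10 − 30 = 0 → A_y = 84.52 kip.
ΣF_x = 0: no horizontal applied forces, so A_x = 0.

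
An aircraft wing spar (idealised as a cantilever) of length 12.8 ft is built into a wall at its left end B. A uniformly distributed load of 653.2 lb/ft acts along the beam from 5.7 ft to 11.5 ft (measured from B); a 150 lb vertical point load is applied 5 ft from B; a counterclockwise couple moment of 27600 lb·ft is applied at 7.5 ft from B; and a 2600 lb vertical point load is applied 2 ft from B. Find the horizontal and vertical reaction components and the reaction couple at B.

Resultant of the distributed load: 653.2 × 5.8 = 3788.56 lb at 8.6 ft from B.
ΣF_x = 0: B_x = 0.
ΣF_y = 0: B_y − 653.2·5.8 − 150 − 2600 = 0 → B_y = 6539 lb.
ΣM about B: M_B − (653.2·5.8)·8.6 − 150·5 + 27600 − 2600·2 = 0 → M_B = 10930 lb·ft.

B_x = 0, B_y = 6539 lb, M_B = 10930 lb·ft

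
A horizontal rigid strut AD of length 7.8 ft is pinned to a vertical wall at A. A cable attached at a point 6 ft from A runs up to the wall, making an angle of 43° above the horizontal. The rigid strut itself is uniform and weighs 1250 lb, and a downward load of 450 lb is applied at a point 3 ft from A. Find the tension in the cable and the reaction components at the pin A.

T = 1521 lb, A_x = 1113 lb, A_y = 662.5 lb

ΣM about A: T·sin43°·6 − 1250·3.9 − 450·3 = 0 → T = 6225/(6·0.681998) = 1521.27 ≈ 1521 lb.
ΣF_x = 0: A_x − T·cos43° = 0 → A_x = 1521.27 × 0.731354 = 1113 lb.
ΣF_y = 0: A_y + T·sin43° − 1250 − 450 = 0 → A_y = 1700 − 1521.27 × 0.681998 = 662.5 lb.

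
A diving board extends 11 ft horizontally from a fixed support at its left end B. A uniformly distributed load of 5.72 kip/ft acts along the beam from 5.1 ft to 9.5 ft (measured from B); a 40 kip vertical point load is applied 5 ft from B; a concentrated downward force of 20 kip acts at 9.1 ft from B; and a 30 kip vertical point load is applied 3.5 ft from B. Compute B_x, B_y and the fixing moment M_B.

Resultant of the distributed load: 5.72 × 4.4 = 25.168 kip at 7.3 ft from B.
ΣF_x = 0: B_x = 0.
ΣF_y = 0: B_y − 5.72·4.4 − 40 − 20 − 30 = 0 → B_y = 115.2 kip.
ΣM about B: M_B − (5.72·4.4)·7.3 − 40·5 − 20·9.1 − 30·3.5 = 0 → M_B = 670.7 kip·ft.

B_x = 0, B_y = 115.2 kip, M_B = 670.7 kip·ft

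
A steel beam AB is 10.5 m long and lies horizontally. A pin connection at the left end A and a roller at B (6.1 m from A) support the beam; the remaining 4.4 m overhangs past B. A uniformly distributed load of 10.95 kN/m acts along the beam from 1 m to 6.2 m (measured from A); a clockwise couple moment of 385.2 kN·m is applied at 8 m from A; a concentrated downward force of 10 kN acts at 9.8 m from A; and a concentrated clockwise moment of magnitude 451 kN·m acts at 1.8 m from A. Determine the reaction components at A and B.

A_x = 0, A_y = -119.8 kN, B_y = 186.8 kN

Resultant of the distributed load: 10.95 × 5.2 = 56.94 kN at 3.6 m from A.
Taking moments about A: B_y·6.1 − (10.95·5.2)·3.6 − 385.2 − 10·9.8 − 451 = 0 → B_y = 1139.184/6.1 = 186.751 ≈ 186.8 kN.
ΣF_y = 0: A_y + 186.751 − 10.95·5.2 − 10 = 0 → A_y = -119.8 kN.
ΣF_x = 0: no horizontal applied forces, so A_x = 0.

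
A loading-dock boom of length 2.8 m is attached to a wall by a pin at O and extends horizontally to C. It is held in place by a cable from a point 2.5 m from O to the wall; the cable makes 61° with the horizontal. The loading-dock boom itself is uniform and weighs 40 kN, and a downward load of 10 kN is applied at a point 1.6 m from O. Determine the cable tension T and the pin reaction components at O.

ΣM about O: T·sin61°·2.5 − 40·1.4 − 10·1.6 = 0 → T = 72/(2.5·0.87462) = 32.9286 ≈ 32.93 kN.
ΣF_x = 0: O_x − T·cos61° = 0 → O_x = 32.9286 × 0.48481 = 15.96 kN.
ΣF_y = 0: O_y + T·sin61° − 40 − 10 = 0 → O_y = 50 − 32.9286 × 0.87462 = 21.20 kN.

T = 32.93 kN, O_x = 15.96 kN, O_y = 21.20 kN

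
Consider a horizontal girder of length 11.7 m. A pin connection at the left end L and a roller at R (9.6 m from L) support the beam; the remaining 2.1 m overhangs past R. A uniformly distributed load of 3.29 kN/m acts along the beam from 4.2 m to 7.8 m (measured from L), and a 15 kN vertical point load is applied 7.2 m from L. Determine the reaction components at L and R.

Resultant of the distributed load: 3.29 × 3.6 = 11.844 kN at 6 m from L.
Taking moments about L: R_y·9.6 − (3.29·3.6)·6 − 15·7.2 = 0 → R_y = 179.064/9.6 = 18.6525 ≈ 18.65 kN.
ΣF_y = 0: L_y + 18.6525 − 3.29·3.6 − 15 = 0 → L_y = 8.192 kN.
ΣF_x = 0: no horizontal applied forces, so L_x = 0.

L_x = 0, L_y = 8.192 kN, R_y = 18.65 kN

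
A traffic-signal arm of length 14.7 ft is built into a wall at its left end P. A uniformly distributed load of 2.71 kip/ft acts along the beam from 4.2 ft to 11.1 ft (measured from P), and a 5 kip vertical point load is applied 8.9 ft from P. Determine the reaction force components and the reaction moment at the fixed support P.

P_x = 0, P_y = 23.70 kip, M_P = 187.5 kip·ft

Resultant of the distributed load: 2.71 × 6.9 = 18.699 kip at 7.65 ft from P.
ΣF_x = 0: P_x = 0.
ΣF_y = 0: P_y − 2.71·6.9 − 5 = 0 → P_y = 23.70 kip.
ΣM about P: M_P − (2.71·6.9)·7.65 − 5·8.9 = 0 → M_P = 187.5 kip·ft.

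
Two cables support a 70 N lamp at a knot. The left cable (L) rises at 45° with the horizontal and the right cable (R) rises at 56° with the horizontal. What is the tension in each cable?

T_L = 39.88 N, T_R = 50.42 N

ΣF_x = 0: −T_L·cos45° + T_R·cos56° = 0 → T_R = 1.26451·T_L.
ΣF_y = 0: T_L·sin45° + T_R·sin56° = 70.
Substitute: T_L·(0.707107 + 1.26451·0.829038) = 70 → T_L = 39.8762 ≈ 39.88 N.
Then T_R = 1.26451 × 39.8762 = 50.42 N.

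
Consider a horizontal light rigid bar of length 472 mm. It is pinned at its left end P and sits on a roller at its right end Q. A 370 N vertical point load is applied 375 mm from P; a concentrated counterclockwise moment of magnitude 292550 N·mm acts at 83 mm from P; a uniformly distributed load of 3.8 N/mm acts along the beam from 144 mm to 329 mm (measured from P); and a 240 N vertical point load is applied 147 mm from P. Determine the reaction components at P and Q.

Resultant of the distributed load: 3.8 × 185 = 703 N at 236.5 mm from P.
Moments about P: Q_y·472 − 370·375 + 292550 − (3.8·185)·236.5 − 240·147 = 0 → Q_y = 47739.5/472 = 101.143 ≈ 101.1 N.
ΣF_y = 0: P_y + 101.143 − 370 − 3.8·185 − 240 = 0 → P_y = 1212 N.
ΣF_x = 0: no horizontal applied forces, so P_x = 0.

P_x = 0, P_y = 1212 N, Q_y = 101.1 N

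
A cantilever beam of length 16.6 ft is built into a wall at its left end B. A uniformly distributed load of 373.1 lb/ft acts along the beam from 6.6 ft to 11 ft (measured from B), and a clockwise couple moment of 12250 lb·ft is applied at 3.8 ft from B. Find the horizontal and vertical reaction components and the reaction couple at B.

Resultant of the distributed load: 373.1 × 4.4 = 1641.64 lb at 8.8 ft from B.
ΣF_x = 0: B_x = 0.
ΣF_y = 0: B_y − 373.1·4.4 = 0 → B_y = 1642 lb.
ΣM about B: M_B − (373.1·4.4)·8.8 − 12250 = 0 → M_B = 26700 lb·ft.

B_x = 0, B_y = 1642 lb, M_B = 26700 lb·ft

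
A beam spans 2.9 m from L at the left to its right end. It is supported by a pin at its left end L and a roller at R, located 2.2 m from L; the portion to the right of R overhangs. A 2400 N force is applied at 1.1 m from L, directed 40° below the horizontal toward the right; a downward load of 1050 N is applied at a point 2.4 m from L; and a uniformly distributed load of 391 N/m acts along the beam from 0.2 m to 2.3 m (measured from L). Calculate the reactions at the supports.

L_x = -1839 N, L_y = 1030 N, R_y = 2383 N

Resultant of the distributed load: 391 × 2.1 = 821.1 N at 1.25 m from L.
Taking moments about L: R_y·2.2 − 2400·sin40°·1.1 − 1050·2.4 − (391·2.1)·1.25 = 0 → R_y = 5243.33/2.2 = 2383.33 ≈ 2383 N.
ΣF_y = 0: L_y + 2383.33 − 2400·sin40° − 1050 − 391·2.1 = 0 → L_y = 1030 N.
ΣF_x = 0: L_x + 2400·cos40° = 0 → L_x = -1839 N.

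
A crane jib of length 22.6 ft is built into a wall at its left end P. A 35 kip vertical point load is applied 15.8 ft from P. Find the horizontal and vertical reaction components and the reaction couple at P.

ΣF_x = 0: P_x = 0.
ΣF_y = 0: P_y − 35 = 0 → P_y = 35.00 kip.
ΣM about P: M_P − 35·15.8 = 0 → M_P = 553.0 kip·ft.

P_x = 0, P_y = 35.00 kip, M_P = 553.0 kip·ft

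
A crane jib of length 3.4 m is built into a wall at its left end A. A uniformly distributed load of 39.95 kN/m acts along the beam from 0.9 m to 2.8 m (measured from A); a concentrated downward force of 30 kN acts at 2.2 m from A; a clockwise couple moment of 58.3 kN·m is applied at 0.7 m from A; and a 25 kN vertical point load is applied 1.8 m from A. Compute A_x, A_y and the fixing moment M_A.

Resultant of the distributed load: 39.95 × 1.9 = 75.905 kN at 1.85 m from A.
ΣF_x = 0: A_x = 0.
ΣF_y = 0: A_y − 39.95·1.9 − 30 − 25 = 0 → A_y = 130.9 kN.
ΣM about A: M_A − (39.95·1.9)·1.85 − 30·2.2 − 58.3 − 25·1.8 = 0 → M_A = 309.7 kN·m.

A_x = 0, A_y = 130.9 kN, M_A = 309.7 kN·m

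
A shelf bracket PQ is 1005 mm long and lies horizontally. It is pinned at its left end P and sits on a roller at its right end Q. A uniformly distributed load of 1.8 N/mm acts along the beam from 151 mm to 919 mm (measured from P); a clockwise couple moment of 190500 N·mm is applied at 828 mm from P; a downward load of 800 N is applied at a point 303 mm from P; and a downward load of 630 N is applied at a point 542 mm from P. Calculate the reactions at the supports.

Resultant of the distributed load: 1.8 × 768 = 1382.4 N at 535 mm from P.
Moments about P: Q_y·1005 − (1.8·768)·535 − 190500 − 800·303 − 630·542 = 0 → Q_y = 1513944/1005 = 1506.41 ≈ 1506 N.
ΣF_y = 0: P_y + 1506.41 − 1.8·768 − 800 − 630 = 0 → P_y = 1306 N.
ΣF_x = 0: no horizontal applied forces, so P_x = 0.

P_x = 0, P_y = 1306 N, Q_y = 1506 N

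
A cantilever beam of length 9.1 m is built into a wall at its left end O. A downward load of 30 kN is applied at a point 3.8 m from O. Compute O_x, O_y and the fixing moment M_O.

O_x = 0, O_y = 30.00 kN, M_O = 114.0 kN·m

ΣF_x = 0: O_x = 0.
ΣF_y = 0: O_y − 30 = 0 → O_y = 30.00 kN.
ΣM about O: M_O − 30·3.8 = 0 → M_O = 114.0 kN·m.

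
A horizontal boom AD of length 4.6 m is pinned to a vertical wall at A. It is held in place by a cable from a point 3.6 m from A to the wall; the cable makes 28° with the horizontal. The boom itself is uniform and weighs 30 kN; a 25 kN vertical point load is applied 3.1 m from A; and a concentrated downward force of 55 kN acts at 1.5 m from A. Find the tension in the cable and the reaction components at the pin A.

ΣM about A: T·sin28°·3.6 − 30·2.3 − 25·3.1 − 55·1.5 = 0 → T = 229/(3.6·0.469472) = 135.495 ≈ 135.5 kN.
ΣF_x = 0: A_x − T·cos28° = 0 → A_x = 135.495 × 0.882948 = 119.6 kN.
ΣF_y = 0: A_y + T·sin28° − 30 − 25 − 55 = 0 → A_y = 110 − 135.495 × 0.469472 = 46.39 kN.

T = 135.5 kN, A_x = 119.6 kN, A_y = 46.39 kN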